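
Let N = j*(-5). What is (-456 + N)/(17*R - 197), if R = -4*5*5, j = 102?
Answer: 138/271 ≈ 0.50922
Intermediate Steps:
N = -510 (N = 102*(-5) = -510)
R = -100 (R = -20*5 = -100)
(-456 + N)/(17*R - 197) = (-456 - 510)/(17*(-100) - 197) = -966/(-1700 - 197) = -966/(-1897) = -966*(-1/1897) = 138/271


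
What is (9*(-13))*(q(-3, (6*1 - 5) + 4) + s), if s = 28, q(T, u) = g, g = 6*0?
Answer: -3276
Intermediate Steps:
g = 0
q(T, u) = 0
(9*(-13))*(q(-3, (6*1 - 5) + 4) + s) = (9*(-13))*(0 + 28) = -117*28 = -3276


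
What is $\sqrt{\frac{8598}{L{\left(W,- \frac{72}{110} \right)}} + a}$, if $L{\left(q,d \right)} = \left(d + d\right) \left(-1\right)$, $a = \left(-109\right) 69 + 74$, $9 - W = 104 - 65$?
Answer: $\frac{i \sqrt{31647}}{6} \approx 29.649 i$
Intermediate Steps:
$W = -30$ ($W = 9 - \left(104 - 65\right) = 9 - 39 = -30$)
$a = -7447$ ($a = -7521 + 74 = -7447$)
$L{\left(q,d \right)} = - 2 d$ ($L{\left(q,d \right)} = 2 d \left(-1\right) = - 2 d$)
$\sqrt{\frac{8598}{L{\left(W,- \frac{72}{110} \right)}} + a} = \sqrt{\frac{8598}{\left(-2\right) \left(- \frac{72}{110}\right)} - 7447} = \sqrt{\frac{8598}{\left(-2\right) \left(\left(-72\right) \frac{1}{110}\right)} - 7447} = \sqrt{\frac{8598}{\left(-2\right) \left(- \frac{36}{55}\right)} - 7447} = \sqrt{\frac{8598}{\frac{72}{55}} - 7447} = \sqrt{8598 \cdot \frac{55}{72} - 7447} = \sqrt{\frac{78815}{12} - 7447} = \sqrt{- \frac{10549}{12}} = \frac{i \sqrt{31647}}{6}$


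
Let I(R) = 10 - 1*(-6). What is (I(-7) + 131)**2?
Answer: 21609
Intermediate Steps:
I(R) = 16 (I(R) = 10 + 6 = 16)
(I(-7) + 131)**2 = (16 + 131)**2 = 147**2 = 21609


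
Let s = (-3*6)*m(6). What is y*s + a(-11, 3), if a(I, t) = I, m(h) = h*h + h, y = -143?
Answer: 108097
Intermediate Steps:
m(h) = h + h**2 (m(h) = h**2 + h = h + h**2)
s = -756 (s = (-3*6)*(6*(1 + 6)) = -108*7 = -18*42 = -756)
y*s + a(-11, 3) = -143*(-756) - 11 = 108108 - 11 = 108097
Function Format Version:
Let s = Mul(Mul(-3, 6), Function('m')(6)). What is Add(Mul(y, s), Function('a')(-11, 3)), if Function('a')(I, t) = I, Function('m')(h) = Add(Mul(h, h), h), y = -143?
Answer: 108097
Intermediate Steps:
Function('m')(h) = Add(h, Pow(h, 2)) (Function('m')(h) = Add(Pow(h, 2), h) = Add(h, Pow(h, 2)))
s = -756 (s = Mul(Mul(-3, 6), Mul(6, Add(1, 6))) = Mul(-18, Mul(6, 7)) = Mul(-18, 42) = -756)
Add(Mul(y, s), Function('a')(-11, 3)) = Add(Mul(-143, -756), -11) = Add(108108, -11) = 108097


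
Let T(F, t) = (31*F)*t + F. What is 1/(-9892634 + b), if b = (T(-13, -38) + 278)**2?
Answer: 1/232812607 ≈ 4.2953e-9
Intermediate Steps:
T(F, t) = F + 31*F*t (T(F, t) = 31*F*t + F = F + 31*F*t)
b = 242705241 (b = (-13*(1 + 31*(-38)) + 278)**2 = (-13*(1 - 1178) + 278)**2 = (-13*(-1177) + 278)**2 = (15301 + 278)**2 = 15579**2 = 242705241)
1/(-9892634 + b) = 1/(-9892634 + 242705241) = 1/232812607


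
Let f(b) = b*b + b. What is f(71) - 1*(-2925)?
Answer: 8037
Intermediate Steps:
f(b) = b + b**2 (f(b) = b**2 + b = b + b**2)
f(71) - 1*(-2925) = 71*(1 + 71) - 1*(-2925) = 71*72 + 2925 = 5112 + 2925 = 8037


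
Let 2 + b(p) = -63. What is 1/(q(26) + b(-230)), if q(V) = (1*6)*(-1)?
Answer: -1/71 ≈ -0.014085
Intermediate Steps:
q(V) = -6 (q(V) = 6*(-1) = -6)
b(p) = -65 (b(p) = -2 - 63 = -65)
1/(q(26) + b(-230)) = 1/(-6 - 65) = 1/(-71) = -1/71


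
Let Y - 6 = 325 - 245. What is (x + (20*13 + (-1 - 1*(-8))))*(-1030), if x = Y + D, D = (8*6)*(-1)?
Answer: -314150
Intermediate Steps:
Y = 86 (Y = 6 + (325 - 245) = 6 + 80 = 86)
D = -48 (D = 48*(-1) = -48)
x = 38 (x = 86 - 48 = 38)
(x + (20*13 + (-1 - 1*(-8))))*(-1030) = (38 + (20*13 + (-1 - 1*(-8))))*(-1030) = (38 + (260 + (-1 + 8)))*(-1030) = (38 + (260 + 7))*(-1030) = (38 + 267)*(-1030) = 305*(-1030) = -314150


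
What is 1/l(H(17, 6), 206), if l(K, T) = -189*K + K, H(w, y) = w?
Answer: -1/3196 ≈ -0.00031289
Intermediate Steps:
l(K, T) = -188*K
1/l(H(17, 6), 206) = 1/(-188*17) = 1/(-3196) = -1/3196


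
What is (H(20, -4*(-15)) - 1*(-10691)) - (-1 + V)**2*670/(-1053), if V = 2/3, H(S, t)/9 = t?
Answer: 106436857/9477 ≈ 11231.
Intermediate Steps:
H(S, t) = 9*t
V = 2/3 (V = 2*(1/3) = 2/3 ≈ 0.66667)
(H(20, -4*(-15)) - 1*(-10691)) - (-1 + V)**2*670/(-1053) = (9*(-4*(-15)) - 1*(-10691)) - (-1 + 2/3)**2*670/(-1053) = (9*60 + 10691) - (-1/3)**2*670*(-1/1053) = (540 + 10691) - (-670)/(9*1053) = 11231 - 1*(-670/9477) = 11231 + 670/9477 = 106436857/9477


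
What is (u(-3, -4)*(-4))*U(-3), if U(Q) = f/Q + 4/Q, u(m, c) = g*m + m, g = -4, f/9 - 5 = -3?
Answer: 264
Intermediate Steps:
f = 18 (f = 45 + 9*(-3) = 45 - 27 = 18)
u(m, c) = -3*m (u(m, c) = -4*m + m = -3*m)
U(Q) = 22/Q (U(Q) = 18/Q + 4/Q = 22/Q)
(u(-3, -4)*(-4))*U(-3) = (-3*(-3)*(-4))*(22/(-3)) = (9*(-4))*(22*(-⅓)) = -36*(-22/3) = 264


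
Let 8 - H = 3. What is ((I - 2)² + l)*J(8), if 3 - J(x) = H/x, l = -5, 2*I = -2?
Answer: 19/2 ≈ 9.5000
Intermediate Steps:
I = -1 (I = (½)*(-2) = -1)
H = 5 (H = 8 - 1*3 = 8 - 3 = 5)
J(x) = 3 - 5/x
((I - 2)² + l)*J(8) = ((-1 - 2)² - 5)*(3 - 5/8) = ((-3)² - 5)*(3 - 5*⅛) = (9 - 5)*(3 - 5/8) = 4*(19/8) = 19/2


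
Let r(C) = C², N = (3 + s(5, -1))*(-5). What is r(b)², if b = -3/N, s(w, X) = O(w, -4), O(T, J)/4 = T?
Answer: 81/174900625 ≈ 4.6312e-7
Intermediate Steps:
O(T, J) = 4*T
s(w, X) = 4*w
N = -115 (N = (3 + 4*5)*(-5) = (3 + 20)*(-5) = 23*(-5) = -115)
b = 3/115 (b = -3/(-115) = -3*(-1/115) = 3/115 ≈ 0.026087)
r(b)² = ((3/115)²)² = (9/13225)² = 81/174900625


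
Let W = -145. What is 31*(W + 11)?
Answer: -4154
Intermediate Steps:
31*(W + 11) = 31*(-145 + 11) = 31*(-134) = -4154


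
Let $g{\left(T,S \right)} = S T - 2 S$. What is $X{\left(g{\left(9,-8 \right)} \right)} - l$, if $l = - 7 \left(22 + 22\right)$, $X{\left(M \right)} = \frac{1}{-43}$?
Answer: $\frac{13243}{43} \approx 307.98$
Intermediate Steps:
$g{\left(T,S \right)} = - 2 S + S T$
$X{\left(M \right)} = - \frac{1}{43}$
$l = -308$ ($l = \left(-7\right) 44 = -308$)
$X{\left(g{\left(9,-8 \right)} \right)} - l = - \frac{1}{43} - -308 = - \frac{1}{43} + 308 = \frac{13243}{43}$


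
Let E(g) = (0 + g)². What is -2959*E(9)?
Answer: -239679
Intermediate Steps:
E(g) = g²
-2959*E(9) = -2959*9² = -2959*81 = -239679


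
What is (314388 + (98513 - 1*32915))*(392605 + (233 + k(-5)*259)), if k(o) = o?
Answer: 148780858398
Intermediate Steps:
(314388 + (98513 - 1*32915))*(392605 + (233 + k(-5)*259)) = (314388 + (98513 - 1*32915))*(392605 + (233 - 5*259)) = (314388 + (98513 - 32915))*(392605 + (233 - 1295)) = (314388 + 65598)*(392605 - 1062) = 379986*391543 = 148780858398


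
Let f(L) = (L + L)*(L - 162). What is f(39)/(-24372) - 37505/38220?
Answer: -233927/398076 ≈ -0.58764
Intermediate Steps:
f(L) = 2*L*(-162 + L) (f(L) = (2*L)*(-162 + L) = 2*L*(-162 + L))
f(39)/(-24372) - 37505/38220 = (2*39*(-162 + 39))/(-24372) - 37505/38220 = (2*39*(-123))*(-1/24372) - 37505*1/38220 = -9594*(-1/24372) - 577/588 = 533/1354 - 577/588 = -233927/398076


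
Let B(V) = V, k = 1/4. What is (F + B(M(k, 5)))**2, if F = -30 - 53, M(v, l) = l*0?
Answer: 6889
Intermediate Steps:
k = 1/4 ≈ 0.25000
M(v, l) = 0
F = -83
(F + B(M(k, 5)))**2 = (-83 + 0)**2 = (-83)**2 = 6889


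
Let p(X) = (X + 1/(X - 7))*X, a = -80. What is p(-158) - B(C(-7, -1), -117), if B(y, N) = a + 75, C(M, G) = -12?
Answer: 4120043/165 ≈ 24970.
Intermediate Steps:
B(y, N) = -5 (B(y, N) = -80 + 75 = -5)
p(X) = X*(X + 1/(-7 + X)) (p(X) = (X + 1/(-7 + X))*X = X*(X + 1/(-7 + X)))
p(-158) - B(C(-7, -1), -117) = -158*(1 + (-158)**2 - 7*(-158))/(-7 - 158) - 1*(-5) = -158*(1 + 24964 + 1106)/(-165) + 5 = -158*(-1/165)*26071 + 5 = 4119218/165 + 5 = 4120043/165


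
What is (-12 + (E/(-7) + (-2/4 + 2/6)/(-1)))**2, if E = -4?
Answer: 223729/1764 ≈ 126.83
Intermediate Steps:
(-12 + (E/(-7) + (-2/4 + 2/6)/(-1)))**2 = (-12 + (-4/(-7) + (-2/4 + 2/6)/(-1)))**2 = (-12 + (-4*(-1/7) + (-2*1/4 + 2*(1/6))*(-1)))**2 = (-12 + (4/7 + (-1/2 + 1/3)*(-1)))**2 = (-12 + (4/7 - 1/6*(-1)))**2 = (-12 + (4/7 + 1/6))**2 = (-12 + 31/42)**2 = (-473/42)**2 = 223729/1764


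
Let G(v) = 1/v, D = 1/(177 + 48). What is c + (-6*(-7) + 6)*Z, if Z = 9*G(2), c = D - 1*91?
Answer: 28126/225 ≈ 125.00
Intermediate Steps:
D = 1/225 ≈ 0.0044444
c = -20474/225 (c = 1/225 - 1*91 = 1/225 - 91 = -20474/225 ≈ -90.996)
Z = 9/2 ≈ 4.5000
c + (-6*(-7) + 6)*Z = -20474/225 + (-6*(-7) + 6)*(9/2) = -20474/225 + (42 + 6)*(9/2) = -20474/225 + 48*(9/2) = -20474/225 + 216 = 28126/225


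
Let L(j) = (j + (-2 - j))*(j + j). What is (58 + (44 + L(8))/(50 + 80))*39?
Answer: 11328/5 ≈ 2265.6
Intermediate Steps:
L(j) = -4*j
(58 + (44 + L(8))/(50 + 80))*39 = (58 + (44 - 4*8)/(50 + 80))*39 = (58 + (44 - 32)/130)*39 = (58 + 12*(1/130))*39 = (58 + 6/65)*39 = (3776/65)*39 = 11328/5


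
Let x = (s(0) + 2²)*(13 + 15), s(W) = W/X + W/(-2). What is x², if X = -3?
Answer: 12544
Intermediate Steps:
s(W) = -5*W/6 (s(W) = W/(-3) + W/(-2) = W*(-⅓) + W*(-½) = -W/3 - W/2 = -5*W/6)
x = 112 (x = (-⅚*0 + 2²)*(13 + 15) = (0 + 4)*28 = 4*28 = 112)
x² = 112² = 12544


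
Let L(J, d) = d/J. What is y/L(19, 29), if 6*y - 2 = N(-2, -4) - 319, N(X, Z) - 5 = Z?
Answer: -3002/87 ≈ -34.506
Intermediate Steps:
N(X, Z) = 5 + Z
y = -158/3 (y = ⅓ + ((5 - 4) - 319)/6 = ⅓ + (1 - 319)/6 = ⅓ + (⅙)*(-318) = ⅓ - 53 = -158/3 ≈ -52.667)
y/L(19, 29) = -158/(3*(29/19)) = -158/(3*(29*(1/19))) = -158/(3*29/19) = -158/3*19/29 = -3002/87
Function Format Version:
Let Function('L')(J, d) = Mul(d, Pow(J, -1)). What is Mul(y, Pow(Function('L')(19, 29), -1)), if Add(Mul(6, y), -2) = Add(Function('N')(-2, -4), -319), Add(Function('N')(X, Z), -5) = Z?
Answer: Rational(-3002, 87) ≈ -34.506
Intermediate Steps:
Function('N')(X, Z) = Add(5, Z)
y = Rational(-158, 3) (y = Add(Rational(1, 3), Mul(Rational(1, 6), Add(Add(5, -4), -319))) = Add(Rational(1, 3), Mul(Rational(1, 6), Add(1, -319))) = Add(Rational(1, 3), Mul(Rational(1, 6), -318)) = Add(Rational(1, 3), -53) = Rational(-158, 3) ≈ -52.667)
Mul(y, Pow(Function('L')(19, 29), -1)) = Mul(Rational(-158, 3), Pow(Mul(29, Pow(19, -1)), -1)) = Mul(Rational(-158, 3), Pow(Mul(29, Rational(1, 19)), -1)) = Mul(Rational(-158, 3), Pow(Rational(29, 19), -1)) = Mul(Rational(-158, 3), Rational(19, 29)) = Rational(-3002, 87)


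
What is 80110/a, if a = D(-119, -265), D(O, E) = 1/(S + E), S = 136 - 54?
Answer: -14660130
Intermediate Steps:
S = 82
D(O, E) = 1/(82 + E)
a = -1/183 (a = 1/(82 - 265) = 1/(-183) = -1/183 ≈ -0.0054645)
80110/a = 80110/(-1/183) = 80110*(-183) = -14660130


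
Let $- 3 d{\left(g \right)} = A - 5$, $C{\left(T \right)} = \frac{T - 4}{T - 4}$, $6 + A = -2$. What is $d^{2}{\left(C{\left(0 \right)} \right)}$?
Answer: $\frac{169}{9} \approx 18.778$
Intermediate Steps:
$A = -8$ ($A = -6 - 2 = -8$)
$C{\left(T \right)} = 1$ ($C{\left(T \right)} = \frac{-4 + T}{-4 + T} = 1$)
$d{\left(g \right)} = \frac{13}{3}$ ($d{\left(g \right)} = - \frac{-8 - 5}{3} = \left(- \frac{1}{3}\right) \left(-13\right) = \frac{13}{3}$)
$d^{2}{\left(C{\left(0 \right)} \right)} = \left(\frac{13}{3}\right)^{2} = \frac{169}{9}$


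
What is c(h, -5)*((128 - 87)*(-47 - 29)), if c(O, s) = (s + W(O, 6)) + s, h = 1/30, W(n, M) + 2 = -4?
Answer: 49856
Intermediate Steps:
W(n, M) = -6 (W(n, M) = -2 - 4 = -6)
h = 1/30 ≈ 0.033333
c(O, s) = -6 + 2*s (c(O, s) = (s - 6) + s = (-6 + s) + s = -6 + 2*s)
c(h, -5)*((128 - 87)*(-47 - 29)) = (-6 + 2*(-5))*((128 - 87)*(-47 - 29)) = (-6 - 10)*(41*(-76)) = -16*(-3116) = 49856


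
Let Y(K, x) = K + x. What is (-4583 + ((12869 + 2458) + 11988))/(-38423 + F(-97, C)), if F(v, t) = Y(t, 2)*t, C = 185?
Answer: -5683/957 ≈ -5.9383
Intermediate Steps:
F(v, t) = t*(2 + t) (F(v, t) = (t + 2)*t = (2 + t)*t = t*(2 + t))
(-4583 + ((12869 + 2458) + 11988))/(-38423 + F(-97, C)) = (-4583 + ((12869 + 2458) + 11988))/(-38423 + 185*(2 + 185)) = (-4583 + (15327 + 11988))/(-38423 + 185*187) = (-4583 + 27315)/(-38423 + 34595) = 22732/(-3828) = 22732*(-1/3828) = -5683/957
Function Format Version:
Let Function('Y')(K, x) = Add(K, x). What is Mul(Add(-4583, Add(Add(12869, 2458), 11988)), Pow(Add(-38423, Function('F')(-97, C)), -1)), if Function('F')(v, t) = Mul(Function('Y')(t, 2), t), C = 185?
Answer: Rational(-5683, 957) ≈ -5.9383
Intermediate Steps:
Function('F')(v, t) = Mul(t, Add(2, t)) (Function('F')(v, t) = Mul(Add(t, 2), t) = Mul(Add(2, t), t) = Mul(t, Add(2, t)))
Mul(Add(-4583, Add(Add(12869, 2458), 11988)), Pow(Add(-38423, Function('F')(-97, C)), -1)) = Mul(Add(-4583, Add(Add(12869, 2458), 11988)), Pow(Add(-38423, Mul(185, Add(2, 185))), -1)) = Mul(Add(-4583, Add(15327, 11988)), Pow(Add(-38423, Mul(185, 187)), -1)) = Mul(Add(-4583, 27315), Pow(Add(-38423, 34595), -1)) = Mul(22732, Pow(-3828, -1)) = Mul(22732, Rational(-1, 3828)) = Rational(-5683, 957)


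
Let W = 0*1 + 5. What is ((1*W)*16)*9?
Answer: 720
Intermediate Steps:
W = 5 (W = 0 + 5 = 5)
((1*W)*16)*9 = ((1*5)*16)*9 = (5*16)*9 = 80*9 = 720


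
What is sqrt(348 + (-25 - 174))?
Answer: sqrt(149) ≈ 12.207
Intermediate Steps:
sqrt(348 + (-25 - 174)) = sqrt(348 - 199) = sqrt(149)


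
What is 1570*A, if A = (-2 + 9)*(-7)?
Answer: -76930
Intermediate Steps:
A = -49 (A = 7*(-7) = -49)
1570*A = 1570*(-49) = -76930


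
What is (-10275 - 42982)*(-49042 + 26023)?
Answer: 1225922883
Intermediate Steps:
(-10275 - 42982)*(-49042 + 26023) = -53257*(-23019) = 1225922883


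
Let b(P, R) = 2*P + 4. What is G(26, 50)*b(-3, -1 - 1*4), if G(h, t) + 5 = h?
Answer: -42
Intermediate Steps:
G(h, t) = -5 + h
b(P, R) = 4 + 2*P
G(26, 50)*b(-3, -1 - 1*4) = (-5 + 26)*(4 + 2*(-3)) = 21*(4 - 6) = 21*(-2) = -42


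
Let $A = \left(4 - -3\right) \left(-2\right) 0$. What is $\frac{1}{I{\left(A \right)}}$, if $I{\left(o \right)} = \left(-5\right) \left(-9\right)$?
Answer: $\frac{1}{45} \approx 0.022222$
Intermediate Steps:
$A = 0$ ($A = \left(4 + 3\right) \left(-2\right) 0 = 7 \left(-2\right) 0 = \left(-14\right) 0 = 0$)
$I{\left(o \right)} = 45$
$\frac{1}{I{\left(A \right)}} = \frac{1}{45}$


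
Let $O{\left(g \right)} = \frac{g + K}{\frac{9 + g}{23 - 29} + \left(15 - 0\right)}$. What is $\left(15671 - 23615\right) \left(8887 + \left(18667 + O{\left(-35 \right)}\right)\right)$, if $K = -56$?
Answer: $- \frac{6346695948}{29} \approx -2.1885 \cdot 10^{8}$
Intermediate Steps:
$O{\left(g \right)} = \frac{-56 + g}{\frac{27}{2} - \frac{g}{6}}$ ($O{\left(g \right)} = \frac{g - 56}{\frac{9 + g}{23 - 29} + \left(15 - 0\right)} = \frac{-56 + g}{\frac{9 + g}{-6} + \left(15 + 0\right)} = \frac{-56 + g}{\left(9 + g\right) \left(- \frac{1}{6}\right) + 15} = \frac{-56 + g}{\left(- \frac{3}{2} - \frac{g}{6}\right) + 15} = \frac{-56 + g}{\frac{27}{2} - \frac{g}{6}}$)
$\left(15671 - 23615\right) \left(8887 + \left(18667 + O{\left(-35 \right)}\right)\right) = \left(15671 - 23615\right) \left(8887 + \left(18667 + \frac{6 \left(56 - -35\right)}{-81 - 35}\right)\right) = - 7944 \left(8887 + \left(18667 + \frac{6 \left(56 + 35\right)}{-116}\right)\right) = - 7944 \left(8887 + \left(18667 + 6 \left(- \frac{1}{116}\right) 91\right)\right) = - 7944 \left(8887 + \left(18667 - \frac{273}{58}\right)\right) = - 7944 \left(8887 + \frac{1082413}{58}\right) = \left(-7944\right) \frac{1597859}{58} = - \frac{6346695948}{29}$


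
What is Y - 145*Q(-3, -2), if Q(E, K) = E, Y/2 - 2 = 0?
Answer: 439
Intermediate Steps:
Y = 4 (Y = 4 + 2*0 = 4 + 0 = 4)
Y - 145*Q(-3, -2) = 4 - 145*(-3) = 4 + 435 = 439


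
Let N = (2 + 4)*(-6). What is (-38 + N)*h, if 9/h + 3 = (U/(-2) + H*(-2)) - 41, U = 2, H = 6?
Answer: 222/19 ≈ 11.684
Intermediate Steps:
h = -3/19 (h = 9/(-3 + ((2/(-2) + 6*(-2)) - 41)) = 9/(-3 + ((2*(-1/2) - 12) - 41)) = 9/(-3 + ((-1 - 12) - 41)) = 9/(-3 + (-13 - 41)) = 9/(-3 - 54) = 9/(-57) = 9*(-1/57) = -3/19 ≈ -0.15789)
N = -36 (N = 6*(-6) = -36)
(-38 + N)*h = (-38 - 36)*(-3/19) = -74*(-3/19) = 222/19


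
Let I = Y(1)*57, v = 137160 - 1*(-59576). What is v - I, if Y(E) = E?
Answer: 196679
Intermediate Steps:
v = 196736 (v = 137160 + 59576 = 196736)
I = 57 (I = 1*57 = 57)
v - I = 196736 - 1*57 = 196736 - 57 = 196679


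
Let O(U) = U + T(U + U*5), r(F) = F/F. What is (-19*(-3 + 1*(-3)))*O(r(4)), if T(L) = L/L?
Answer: 228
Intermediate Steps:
T(L) = 1
r(F) = 1
O(U) = 1 + U (O(U) = U + 1 = 1 + U)
(-19*(-3 + 1*(-3)))*O(r(4)) = (-19*(-3 + 1*(-3)))*(1 + 1) = -19*(-3 - 3)*2 = -19*(-6)*2 = 114*2 = 228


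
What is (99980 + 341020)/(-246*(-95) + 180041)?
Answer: 441000/203411 ≈ 2.1680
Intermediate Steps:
(99980 + 341020)/(-246*(-95) + 180041) = 441000/(23370 + 180041) = 441000/203411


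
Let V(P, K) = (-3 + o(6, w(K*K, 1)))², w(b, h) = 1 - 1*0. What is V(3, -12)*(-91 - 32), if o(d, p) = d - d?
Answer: -1107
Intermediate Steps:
w(b, h) = 1 (w(b, h) = 1 + 0 = 1)
o(d, p) = 0
V(P, K) = 9 (V(P, K) = (-3 + 0)² = (-3)² = 9)
V(3, -12)*(-91 - 32) = 9*(-91 - 32) = 9*(-123) = -1107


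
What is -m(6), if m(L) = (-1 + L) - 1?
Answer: -4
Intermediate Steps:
m(L) = -2 + L
-m(6) = -(-2 + 6) = -1*4 = -4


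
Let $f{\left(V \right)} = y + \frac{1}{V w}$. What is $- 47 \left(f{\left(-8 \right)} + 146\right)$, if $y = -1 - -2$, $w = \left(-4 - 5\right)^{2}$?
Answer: $- \frac{4476985}{648} \approx -6908.9$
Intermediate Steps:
$w = 81$ ($w = \left(-9\right)^{2} = 81$)
$y = 1$ ($y = -1 + 2 = 1$)
$f{\left(V \right)} = 1 + \frac{1}{81 V}$ ($f{\left(V \right)} = 1 + \frac{1}{V 81} = 1 + \frac{1}{81 V}$)
$- 47 \left(f{\left(-8 \right)} + 146\right) = - 47 \left(\frac{\frac{1}{81} - 8}{-8} + 146\right) = - 47 \left(\left(- \frac{1}{8}\right) \left(- \frac{647}{81}\right) + 146\right) = - 47 \left(\frac{647}{648} + 146\right) = \left(-47\right) \frac{95255}{648} = - \frac{4476985}{648}$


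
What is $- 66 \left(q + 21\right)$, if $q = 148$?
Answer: $-11154$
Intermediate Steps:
$- 66 \left(q + 21\right) = - 66 \left(148 + 21\right) = \left(-66\right) 169 = -11154$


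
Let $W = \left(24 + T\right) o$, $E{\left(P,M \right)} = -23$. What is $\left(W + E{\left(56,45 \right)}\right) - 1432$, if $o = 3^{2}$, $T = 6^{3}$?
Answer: $705$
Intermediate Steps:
$T = 216$
$o = 9$
$W = 2160$ ($W = \left(24 + 216\right) 9 = 240 \cdot 9 = 2160$)
$\left(W + E{\left(56,45 \right)}\right) - 1432 = \left(2160 - 23\right) - 1432 = 2137 - 1432 = 705$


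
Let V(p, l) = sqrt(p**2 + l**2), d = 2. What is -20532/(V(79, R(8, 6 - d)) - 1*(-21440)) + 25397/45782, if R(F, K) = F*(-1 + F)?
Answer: -8479422483029/21044347457386 + 20532*sqrt(9377)/459664223 ≈ -0.39861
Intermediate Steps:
V(p, l) = sqrt(l**2 + p**2)
-20532/(V(79, R(8, 6 - d)) - 1*(-21440)) + 25397/45782 = -20532/(sqrt((8*(-1 + 8))**2 + 79**2) - 1*(-21440)) + 25397/45782 = -20532/(sqrt((8*7)**2 + 6241) + 21440) + 25397*(1/45782) = -20532/(sqrt(56**2 + 6241) + 21440) + 25397/45782 = -20532/(sqrt(3136 + 6241) + 21440) + 25397/45782 = -20532/(sqrt(9377) + 21440) + 25397/45782 = -20532/(21440 + sqrt(9377)) + 25397/45782 = 25397/45782 - 20532/(21440 + sqrt(9377))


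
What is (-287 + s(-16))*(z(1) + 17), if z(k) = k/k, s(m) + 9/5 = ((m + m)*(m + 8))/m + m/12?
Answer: -27552/5 ≈ -5510.4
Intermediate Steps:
s(m) = 71/5 + 25*m/12 (s(m) = -9/5 + (((m + m)*(m + 8))/m + m/12) = -9/5 + (((2*m)*(8 + m))/m + m*(1/12)) = -9/5 + ((2*m*(8 + m))/m + m/12) = -9/5 + ((16 + 2*m) + m/12) = -9/5 + (16 + 25*m/12) = 71/5 + 25*m/12)
z(k) = 1
(-287 + s(-16))*(z(1) + 17) = (-287 + (71/5 + (25/12)*(-16)))*(1 + 17) = (-287 + (71/5 - 100/3))*18 = (-287 - 287/15)*18 = -4592/15*18 = -27552/5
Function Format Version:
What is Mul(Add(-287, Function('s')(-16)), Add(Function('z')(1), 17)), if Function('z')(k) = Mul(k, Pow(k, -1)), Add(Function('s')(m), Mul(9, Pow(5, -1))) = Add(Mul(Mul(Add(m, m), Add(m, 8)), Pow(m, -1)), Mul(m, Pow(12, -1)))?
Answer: Rational(-27552, 5) ≈ -5510.4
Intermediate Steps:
Function('s')(m) = Add(Rational(71, 5), Mul(Rational(25, 12), m)) (Function('s')(m) = Add(Rational(-9, 5), Add(Mul(Mul(Add(m, m), Add(m, 8)), Pow(m, -1)), Mul(m, Pow(12, -1)))) = Add(Rational(-9, 5), Add(Mul(Mul(Mul(2, m), Add(8, m)), Pow(m, -1)), Mul(m, Rational(1, 12)))) = Add(Rational(-9, 5), Add(Mul(Mul(2, m, Add(8, m)), Pow(m, -1)), Mul(Rational(1, 12), m))) = Add(Rational(-9, 5), Add(Add(16, Mul(2, m)), Mul(Rational(1, 12), m))) = Add(Rational(-9, 5), Add(16, Mul(Rational(25, 12), m))) = Add(Rational(71, 5), Mul(Rational(25, 12), m)))
Function('z')(k) = 1
Mul(Add(-287, Function('s')(-16)), Add(Function('z')(1), 17)) = Mul(Add(-287, Add(Rational(71, 5), Mul(Rational(25, 12), -16))), Add(1, 17)) = Mul(Add(-287, Add(Rational(71, 5), Rational(-100, 3))), 18) = Mul(Add(-287, Rational(-287, 15)), 18) = Mul(Rational(-4592, 15), 18) = Rational(-27552, 5)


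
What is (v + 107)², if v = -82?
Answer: 625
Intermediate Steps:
(v + 107)² = (-82 + 107)² = 25² = 625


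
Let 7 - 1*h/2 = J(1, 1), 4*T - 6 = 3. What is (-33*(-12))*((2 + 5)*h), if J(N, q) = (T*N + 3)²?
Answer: -227997/2 ≈ -1.1400e+5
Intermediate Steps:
T = 9/4 (T = 3/2 + (¼)*3 = 3/2 + ¾ = 9/4 ≈ 2.2500)
J(N, q) = (3 + 9*N/4)² (J(N, q) = (9*N/4 + 3)² = (3 + 9*N/4)²)
h = -329/8 (h = 14 - 9*(4 + 3*1)²/8 = 14 - 9*(4 + 3)²/8 = 14 - 9*7²/8 = 14 - 9*49/8 = 14 - 2*441/16 = 14 - 441/8 = -329/8 ≈ -41.125)
(-33*(-12))*((2 + 5)*h) = (-33*(-12))*((2 + 5)*(-329/8)) = 396*(7*(-329/8)) = 396*(-2303/8) = -227997/2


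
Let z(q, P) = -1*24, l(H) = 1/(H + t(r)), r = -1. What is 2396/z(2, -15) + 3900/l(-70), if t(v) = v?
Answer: -1661999/6 ≈ -2.7700e+5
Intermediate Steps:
l(H) = 1/(-1 + H) (l(H) = 1/(H - 1) = 1/(-1 + H))
z(q, P) = -24
2396/z(2, -15) + 3900/l(-70) = 2396/(-24) + 3900/(1/(-1 - 70)) = 2396*(-1/24) + 3900/(1/(-71)) = -599/6 + 3900/(-1/71) = -599/6 + 3900*(-71) = -599/6 - 276900 = -1661999/6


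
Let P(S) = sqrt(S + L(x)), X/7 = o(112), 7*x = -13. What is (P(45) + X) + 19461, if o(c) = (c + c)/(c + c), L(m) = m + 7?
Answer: 19468 + 3*sqrt(273)/7 ≈ 19475.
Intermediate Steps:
x = -13/7 (x = (1/7)*(-13) = -13/7 ≈ -1.8571)
L(m) = 7 + m
o(c) = 1 (o(c) = (2*c)/((2*c)) = (2*c)*(1/(2*c)) = 1)
X = 7 (X = 7*1 = 7)
P(S) = sqrt(36/7 + S) (P(S) = sqrt(S + (7 - 13/7)) = sqrt(S + 36/7) = sqrt(36/7 + S))
(P(45) + X) + 19461 = (sqrt(252 + 49*45)/7 + 7) + 19461 = (sqrt(252 + 2205)/7 + 7) + 19461 = (sqrt(2457)/7 + 7) + 19461 = ((3*sqrt(273))/7 + 7) + 19461 = (3*sqrt(273)/7 + 7) + 19461 = (7 + 3*sqrt(273)/7) + 19461 = 19468 + 3*sqrt(273)/7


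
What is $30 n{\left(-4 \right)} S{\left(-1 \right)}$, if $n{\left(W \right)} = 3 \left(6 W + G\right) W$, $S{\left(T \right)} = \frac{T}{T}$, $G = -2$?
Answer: $9360$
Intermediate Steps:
$S{\left(T \right)} = 1$
$n{\left(W \right)} = W \left(-6 + 18 W\right)$ ($n{\left(W \right)} = 3 \left(6 W - 2\right) W = 3 \left(-2 + 6 W\right) W = \left(-6 + 18 W\right) W = W \left(-6 + 18 W\right)$)
$30 n{\left(-4 \right)} S{\left(-1 \right)} = 30 \cdot 6 \left(-4\right) \left(-1 + 3 \left(-4\right)\right) 1 = 30 \cdot 6 \left(-4\right) \left(-1 - 12\right) 1 = 30 \cdot 6 \left(-4\right) \left(-13\right) 1 = 30 \cdot 312 \cdot 1 = 9360 \cdot 1 = 9360$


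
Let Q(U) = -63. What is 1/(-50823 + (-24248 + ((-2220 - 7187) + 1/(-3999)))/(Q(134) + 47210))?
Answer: -188540853/9582346358365 ≈ -1.9676e-5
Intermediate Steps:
1/(-50823 + (-24248 + ((-2220 - 7187) + 1/(-3999)))/(Q(134) + 47210)) = 1/(-50823 + (-24248 + ((-2220 - 7187) + 1/(-3999)))/(-63 + 47210)) = 1/(-50823 + (-24248 + (-9407 - 1/3999))/47147) = 1/(-50823 + (-24248 - 37618594/3999)*(1/47147)) = 1/(-50823 - 134586346/3999*1/47147) = 1/(-50823 - 134586346/188540853) = 1/(-9582346358365/188540853) = -188540853/9582346358365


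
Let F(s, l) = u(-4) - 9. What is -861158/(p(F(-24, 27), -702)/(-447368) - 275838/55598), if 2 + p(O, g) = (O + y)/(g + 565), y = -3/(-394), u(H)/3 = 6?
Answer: 578087686713577460768/3330469036602281 ≈ 1.7358e+5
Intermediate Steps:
u(H) = 18 (u(H) = 3*6 = 18)
y = 3/394 (y = -3*(-1/394) = 3/394 ≈ 0.0076142)
F(s, l) = 9 (F(s, l) = 18 - 9 = 9)
p(O, g) = -2 + (3/394 + O)/(565 + g) (p(O, g) = -2 + (O + 3/394)/(g + 565) = -2 + (3/394 + O)/(565 + g))
-861158/(p(F(-24, 27), -702)/(-447368) - 275838/55598) = -861158/(((-445217/394 + 9 - 2*(-702))/(565 - 702))/(-447368) - 275838/55598) = -861158/(((-445217/394 + 9 + 1404)/(-137))*(-1/447368) - 275838*1/55598) = -861158/(-1/137*111505/394*(-1/447368) - 137919/27799) = -861158/(-111505/53978*(-1/447368) - 137919/27799) = -861158/(111505/24148029904 - 137919/27799) = -861158/(-3330469036602281/671291083301296) = -861158*(-671291083301296/3330469036602281) = 578087686713577460768/3330469036602281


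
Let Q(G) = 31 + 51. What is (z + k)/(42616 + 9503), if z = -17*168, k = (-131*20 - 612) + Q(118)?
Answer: -2002/17373 ≈ -0.11524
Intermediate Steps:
Q(G) = 82
k = -3150 (k = (-131*20 - 612) + 82 = (-2620 - 612) + 82 = -3232 + 82 = -3150)
z = -2856
(z + k)/(42616 + 9503) = (-2856 - 3150)/(42616 + 9503) = -6006/52119 = -6006*1/52119 = -2002/17373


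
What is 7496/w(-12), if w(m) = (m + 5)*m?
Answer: 1874/21 ≈ 89.238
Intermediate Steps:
w(m) = m*(5 + m) (w(m) = (5 + m)*m = m*(5 + m))
7496/w(-12) = 7496/((-12*(5 - 12))) = 7496/((-12*(-7))) = 7496/84 = 7496*(1/84) = 1874/21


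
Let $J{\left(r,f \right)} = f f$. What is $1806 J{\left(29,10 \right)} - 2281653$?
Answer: $-2101053$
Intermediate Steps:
$J{\left(r,f \right)} = f^{2}$
$1806 J{\left(29,10 \right)} - 2281653 = 1806 \cdot 10^{2} - 2281653 = 1806 \cdot 100 - 2281653 = 180600 - 2281653 = -2101053$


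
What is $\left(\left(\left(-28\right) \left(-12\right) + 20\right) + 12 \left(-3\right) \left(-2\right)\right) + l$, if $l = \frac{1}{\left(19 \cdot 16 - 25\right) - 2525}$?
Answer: $\frac{961287}{2246} \approx 428.0$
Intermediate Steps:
$l = - \frac{1}{2246}$ ($l = \frac{1}{\left(304 - 25\right) - 2525} = \frac{1}{279 - 2525} = \frac{1}{-2246} = - \frac{1}{2246} \approx -0.00044524$)
$\left(\left(\left(-28\right) \left(-12\right) + 20\right) + 12 \left(-3\right) \left(-2\right)\right) + l = \left(\left(\left(-28\right) \left(-12\right) + 20\right) + 12 \left(-3\right) \left(-2\right)\right) - \frac{1}{2246} = \left(\left(336 + 20\right) - -72\right) - \frac{1}{2246} = \left(356 + 72\right) - \frac{1}{2246} = 428 - \frac{1}{2246} = \frac{961287}{2246}$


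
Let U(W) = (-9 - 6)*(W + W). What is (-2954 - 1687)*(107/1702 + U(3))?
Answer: 710411793/1702 ≈ 4.1740e+5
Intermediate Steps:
U(W) = -30*W
(-2954 - 1687)*(107/1702 + U(3)) = (-2954 - 1687)*(107/1702 - 30*3) = -4641*(107*(1/1702) - 90) = -4641*(107/1702 - 90) = -4641*(-153073/1702) = 710411793/1702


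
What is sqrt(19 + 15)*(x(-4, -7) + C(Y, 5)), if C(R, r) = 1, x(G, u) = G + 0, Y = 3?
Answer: -3*sqrt(34) ≈ -17.493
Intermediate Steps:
x(G, u) = G
sqrt(19 + 15)*(x(-4, -7) + C(Y, 5)) = sqrt(19 + 15)*(-4 + 1) = sqrt(34)*(-3) = -3*sqrt(34)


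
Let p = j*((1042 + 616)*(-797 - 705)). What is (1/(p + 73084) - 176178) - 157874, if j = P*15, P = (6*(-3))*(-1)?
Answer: -224587247060273/672312236 ≈ -3.3405e+5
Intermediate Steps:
P = 18 (P = -18*(-1) = 18)
j = 270 (j = 18*15 = 270)
p = -672385320 (p = 270*((1042 + 616)*(-797 - 705)) = 270*(1658*(-1502)) = 270*(-2490316) = -672385320)
(1/(p + 73084) - 176178) - 157874 = (1/(-672385320 + 73084) - 176178) - 157874 = (1/(-672312236) - 176178) - 157874 = (-1/672312236 - 176178) - 157874 = -118446625114009/672312236 - 157874 = -224587247060273/672312236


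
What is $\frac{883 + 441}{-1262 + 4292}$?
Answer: $\frac{662}{1515} \approx 0.43696$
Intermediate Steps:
$\frac{883 + 441}{-1262 + 4292} = \frac{1324}{3030} = 1324 \cdot \frac{1}{3030} = \frac{662}{1515}$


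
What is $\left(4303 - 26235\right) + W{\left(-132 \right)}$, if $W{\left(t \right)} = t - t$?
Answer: $-21932$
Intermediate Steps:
$W{\left(t \right)} = 0$
$\left(4303 - 26235\right) + W{\left(-132 \right)} = \left(4303 - 26235\right) + 0 = -21932 + 0 = -21932$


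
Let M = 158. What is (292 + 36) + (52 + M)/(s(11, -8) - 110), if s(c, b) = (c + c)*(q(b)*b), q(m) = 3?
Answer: 104527/319 ≈ 327.67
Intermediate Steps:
s(c, b) = 6*b*c (s(c, b) = (c + c)*(3*b) = (2*c)*(3*b) = 6*b*c)
(292 + 36) + (52 + M)/(s(11, -8) - 110) = (292 + 36) + (52 + 158)/(6*(-8)*11 - 110) = 328 + 210/(-528 - 110) = 328 + 210/(-638) = 328 + 210*(-1/638) = 328 - 105/319 = 104527/319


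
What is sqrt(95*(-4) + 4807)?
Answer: sqrt(4427) ≈ 66.536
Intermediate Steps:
sqrt(95*(-4) + 4807) = sqrt(-380 + 4807) = sqrt(4427)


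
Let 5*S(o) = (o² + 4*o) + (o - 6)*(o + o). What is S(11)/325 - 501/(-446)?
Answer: 37471/28990 ≈ 1.2925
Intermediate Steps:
S(o) = o²/5 + 4*o/5 + 2*o*(-6 + o)/5 (S(o) = ((o² + 4*o) + (o - 6)*(o + o))/5 = ((o² + 4*o) + (-6 + o)*(2*o))/5 = ((o² + 4*o) + 2*o*(-6 + o))/5 = (o² + 4*o + 2*o*(-6 + o))/5 = o²/5 + 4*o/5 + 2*o*(-6 + o)/5)
S(11)/325 - 501/(-446) = ((⅕)*11*(-8 + 3*11))/325 - 501/(-446) = ((⅕)*11*(-8 + 33))*(1/325) - 501*(-1/446) = ((⅕)*11*25)*(1/325) + 501/446 = 55*(1/325) + 501/446 = 11/65 + 501/446 = 37471/28990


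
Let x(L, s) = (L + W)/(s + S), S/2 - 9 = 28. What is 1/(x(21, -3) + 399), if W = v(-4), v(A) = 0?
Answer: 71/28350 ≈ 0.0025044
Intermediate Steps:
S = 74 (S = 18 + 2*28 = 18 + 56 = 74)
W = 0
x(L, s) = L/(74 + s) (x(L, s) = (L + 0)/(s + 74) = L/(74 + s))
1/(x(21, -3) + 399) = 1/(21/(74 - 3) + 399) = 1/(21/71 + 399) = 1/(28350/71) = 71/28350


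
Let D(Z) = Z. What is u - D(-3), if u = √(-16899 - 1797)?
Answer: 3 + 2*I*√4674 ≈ 3.0 + 136.73*I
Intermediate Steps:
u = 2*I*√4674 (u = √(-18696) = 2*I*√4674 ≈ 136.73*I)
u - D(-3) = 2*I*√4674 - 1*(-3) = 2*I*√4674 + 3 = 3 + 2*I*√4674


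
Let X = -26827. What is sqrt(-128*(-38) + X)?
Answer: I*sqrt(21963) ≈ 148.2*I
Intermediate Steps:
sqrt(-128*(-38) + X) = sqrt(-128*(-38) - 26827) = sqrt(4864 - 26827) = sqrt(-21963) = I*sqrt(21963)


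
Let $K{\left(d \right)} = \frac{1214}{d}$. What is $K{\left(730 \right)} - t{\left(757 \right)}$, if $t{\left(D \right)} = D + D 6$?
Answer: $- \frac{1933528}{365} \approx -5297.3$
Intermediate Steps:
$t{\left(D \right)} = 7 D$ ($t{\left(D \right)} = D + 6 D = 7 D$)
$K{\left(730 \right)} - t{\left(757 \right)} = \frac{1214}{730} - 7 \cdot 757 = 1214 \cdot \frac{1}{730} - 5299 = \frac{607}{365} - 5299 = - \frac{1933528}{365}$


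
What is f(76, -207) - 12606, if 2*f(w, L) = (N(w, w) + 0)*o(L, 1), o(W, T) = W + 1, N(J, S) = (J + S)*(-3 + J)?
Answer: -1155494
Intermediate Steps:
N(J, S) = (-3 + J)*(J + S)
o(W, T) = 1 + W
f(w, L) = (1 + L)*(-6*w + 2*w**2)/2 (f(w, L) = (((w**2 - 3*w - 3*w + w*w) + 0)*(1 + L))/2 = (((w**2 - 3*w - 3*w + w**2) + 0)*(1 + L))/2 = (((-6*w + 2*w**2) + 0)*(1 + L))/2 = ((-6*w + 2*w**2)*(1 + L))/2 = ((1 + L)*(-6*w + 2*w**2))/2 = (1 + L)*(-6*w + 2*w**2)/2)
f(76, -207) - 12606 = 76*(1 - 207)*(-3 + 76) - 12606 = 76*(-206)*73 - 12606 = -1142888 - 12606 = -1155494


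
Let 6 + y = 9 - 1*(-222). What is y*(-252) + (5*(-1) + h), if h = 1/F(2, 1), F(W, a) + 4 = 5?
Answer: -56704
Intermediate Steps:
F(W, a) = 1 (F(W, a) = -4 + 5 = 1)
h = 1 (h = 1/1 = 1)
y = 225 (y = -6 + (9 - 1*(-222)) = -6 + (9 + 222) = -6 + 231 = 225)
y*(-252) + (5*(-1) + h) = 225*(-252) + (5*(-1) + 1) = -56700 + (-5 + 1) = -56700 - 4 = -56704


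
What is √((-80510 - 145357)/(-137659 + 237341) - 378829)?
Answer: I*√3764257299178090/99682 ≈ 615.49*I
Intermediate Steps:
√((-80510 - 145357)/(-137659 + 237341) - 378829) = √(-225867/99682 - 378829) = √(-37762658245/99682) = I*√3764257299178090/99682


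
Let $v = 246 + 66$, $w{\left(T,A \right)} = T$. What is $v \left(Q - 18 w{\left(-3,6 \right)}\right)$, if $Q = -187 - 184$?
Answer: $-98904$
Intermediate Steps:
$v = 312$
$Q = -371$ ($Q = -187 - 184 = -371$)
$v \left(Q - 18 w{\left(-3,6 \right)}\right) = 312 \left(-371 - -54\right) = 312 \left(-371 + 54\right) = 312 \left(-317\right) = -98904$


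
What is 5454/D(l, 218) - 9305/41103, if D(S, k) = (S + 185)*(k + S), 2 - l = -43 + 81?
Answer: -14078614/557315577 ≈ -0.025261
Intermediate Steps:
l = -36 (l = 2 - (-43 + 81) = 2 - 1*38 = 2 - 38 = -36)
D(S, k) = (185 + S)*(S + k)
5454/D(l, 218) - 9305/41103 = 5454/((-36)² + 185*(-36) + 185*218 - 36*218) - 9305/41103 = 5454/(1296 - 6660 + 40330 - 7848) - 9305*1/41103 = 5454/27118 - 9305/41103 = 5454*(1/27118) - 9305/41103 = 2727/13559 - 9305/41103 = -14078614/557315577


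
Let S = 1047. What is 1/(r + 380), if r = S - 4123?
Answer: -1/2696 ≈ -0.00037092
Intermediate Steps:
r = -3076 (r = 1047 - 4123 = -3076)
1/(r + 380) = 1/(-3076 + 380) = 1/(-2696) = -1/2696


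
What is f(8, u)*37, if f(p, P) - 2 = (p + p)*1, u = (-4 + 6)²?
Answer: 666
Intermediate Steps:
u = 4 (u = 2² = 4)
f(p, P) = 2 + 2*p (f(p, P) = 2 + (p + p)*1 = 2 + (2*p)*1 = 2 + 2*p)
f(8, u)*37 = (2 + 2*8)*37 = (2 + 16)*37 = 18*37 = 666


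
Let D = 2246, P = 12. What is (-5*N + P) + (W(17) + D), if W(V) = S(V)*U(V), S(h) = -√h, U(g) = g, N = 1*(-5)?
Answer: 2283 - 17*√17 ≈ 2212.9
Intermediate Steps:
N = -5
W(V) = -V^(3/2) (W(V) = (-√V)*V = -V^(3/2))
(-5*N + P) + (W(17) + D) = (-5*(-5) + 12) + (-17^(3/2) + 2246) = (25 + 12) + (-17*√17 + 2246) = 37 + (-17*√17 + 2246) = 37 + (2246 - 17*√17) = 2283 - 17*√17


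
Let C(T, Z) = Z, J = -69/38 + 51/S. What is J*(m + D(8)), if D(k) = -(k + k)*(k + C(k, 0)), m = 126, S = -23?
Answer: 3525/437 ≈ 8.0664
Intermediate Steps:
J = -3525/874 (J = -69/38 + 51/(-23) = -69*1/38 + 51*(-1/23) = -69/38 - 51/23 = -3525/874 ≈ -4.0332)
D(k) = -2*k**2 (D(k) = -(k + k)*(k + 0) = -2*k*k = -2*k**2)
J*(m + D(8)) = -3525*(126 - 2*8**2)/874 = -3525*(126 - 2*64)/874 = -3525*(126 - 128)/874 = -3525/874*(-2) = 3525/437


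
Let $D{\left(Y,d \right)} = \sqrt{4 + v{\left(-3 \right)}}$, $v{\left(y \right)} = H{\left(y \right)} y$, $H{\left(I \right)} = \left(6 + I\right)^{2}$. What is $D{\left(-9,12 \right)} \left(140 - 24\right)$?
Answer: $116 i \sqrt{23} \approx 556.32 i$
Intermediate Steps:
$v{\left(y \right)} = y \left(6 + y\right)^{2}$ ($v{\left(y \right)} = \left(6 + y\right)^{2} y = y \left(6 + y\right)^{2}$)
$D{\left(Y,d \right)} = i \sqrt{23}$ ($D{\left(Y,d \right)} = \sqrt{4 - 3 \left(6 - 3\right)^{2}} = \sqrt{4 - 3 \cdot 3^{2}} = \sqrt{4 - 27} = \sqrt{-23} = i \sqrt{23}$)
$D{\left(-9,12 \right)} \left(140 - 24\right) = i \sqrt{23} \left(140 - 24\right) = i \sqrt{23} \cdot 116 = 116 i \sqrt{23}$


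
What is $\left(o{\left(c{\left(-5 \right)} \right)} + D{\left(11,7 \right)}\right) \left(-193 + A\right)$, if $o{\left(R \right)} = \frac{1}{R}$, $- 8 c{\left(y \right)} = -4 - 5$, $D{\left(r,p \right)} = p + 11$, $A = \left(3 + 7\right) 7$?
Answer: $- \frac{6970}{3} \approx -2323.3$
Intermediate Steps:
$A = 70$ ($A = 10 \cdot 7 = 70$)
$D{\left(r,p \right)} = 11 + p$
$c{\left(y \right)} = \frac{9}{8}$ ($c{\left(y \right)} = - \frac{-4 - 5}{8} = \left(- \frac{1}{8}\right) \left(-9\right) = \frac{9}{8}$)
$\left(o{\left(c{\left(-5 \right)} \right)} + D{\left(11,7 \right)}\right) \left(-193 + A\right) = \left(\frac{1}{\frac{9}{8}} + \left(11 + 7\right)\right) \left(-193 + 70\right) = \left(\frac{8}{9} + 18\right) \left(-123\right) = \frac{170}{9} \left(-123\right) = - \frac{6970}{3}$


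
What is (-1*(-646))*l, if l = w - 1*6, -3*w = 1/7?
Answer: -82042/21 ≈ -3906.8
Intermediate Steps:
w = -1/21 (w = -⅓/7 = -⅓*⅐ = -1/21 ≈ -0.047619)
l = -127/21 (l = -1/21 - 1*6 = -1/21 - 6 = -127/21 ≈ -6.0476)
(-1*(-646))*l = -1*(-646)*(-127/21) = 646*(-127/21) = -82042/21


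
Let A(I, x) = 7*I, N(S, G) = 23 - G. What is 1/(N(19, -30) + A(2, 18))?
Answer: 1/67 ≈ 0.014925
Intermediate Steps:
1/(N(19, -30) + A(2, 18)) = 1/((23 - 1*(-30)) + 7*2) = 1/((23 + 30) + 14) = 1/(53 + 14) = 1/67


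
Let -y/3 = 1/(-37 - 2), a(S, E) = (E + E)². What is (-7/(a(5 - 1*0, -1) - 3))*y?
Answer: -7/13 ≈ -0.53846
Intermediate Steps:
a(S, E) = 4*E² (a(S, E) = (2*E)² = 4*E²)
y = 1/13 (y = -3/(-37 - 2) = -3/(-39) = -3*(-1/39) = 1/13 ≈ 0.076923)
(-7/(a(5 - 1*0, -1) - 3))*y = -7/(4*(-1)² - 3)*(1/13) = -7/(4*1 - 3)*(1/13) = -7/(4 - 3)*(1/13) = -7/1*(1/13) = -7*1*(1/13) = -7*1/13 = -7/13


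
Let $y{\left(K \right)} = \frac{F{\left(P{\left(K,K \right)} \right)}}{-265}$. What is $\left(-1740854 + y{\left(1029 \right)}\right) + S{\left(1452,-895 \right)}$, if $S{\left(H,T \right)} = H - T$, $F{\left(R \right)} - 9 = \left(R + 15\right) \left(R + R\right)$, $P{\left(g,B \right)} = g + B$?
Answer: $- \frac{469236832}{265} \approx -1.7707 \cdot 10^{6}$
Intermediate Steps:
$P{\left(g,B \right)} = B + g$
$F{\left(R \right)} = 9 + 2 R \left(15 + R\right)$ ($F{\left(R \right)} = 9 + \left(R + 15\right) \left(R + R\right) = 9 + \left(15 + R\right) 2 R = 9 + 2 R \left(15 + R\right)$)
$y{\left(K \right)} = - \frac{9}{265} - \frac{12 K}{53} - \frac{8 K^{2}}{265}$ ($y{\left(K \right)} = \frac{9 + 2 \left(K + K\right)^{2} + 30 \left(K + K\right)}{-265} = \left(9 + 2 \left(2 K\right)^{2} + 30 \cdot 2 K\right) \left(- \frac{1}{265}\right) = \left(9 + 2 \cdot 4 K^{2} + 60 K\right) \left(- \frac{1}{265}\right) = \left(9 + 8 K^{2} + 60 K\right) \left(- \frac{1}{265}\right) = - \frac{9}{265} - \frac{12 K}{53} - \frac{8 K^{2}}{265}$)
$\left(-1740854 + y{\left(1029 \right)}\right) + S{\left(1452,-895 \right)} = \left(-1740854 - \left(\frac{61749}{265} + \frac{8470728}{265}\right)\right) + \left(1452 - -895\right) = \left(-1740854 - \frac{8532477}{265}\right) + \left(1452 + 895\right) = \left(-1740854 - \frac{8532477}{265}\right) + 2347 = - \frac{469858787}{265} + 2347 = - \frac{469236832}{265}$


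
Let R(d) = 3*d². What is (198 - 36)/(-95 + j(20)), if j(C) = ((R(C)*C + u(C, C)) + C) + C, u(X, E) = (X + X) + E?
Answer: 162/24005 ≈ 0.0067486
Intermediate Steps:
u(X, E) = E + 2*X (u(X, E) = 2*X + E = E + 2*X)
j(C) = 3*C³ + 5*C (j(C) = (((3*C²)*C + (C + 2*C)) + C) + C = ((3*C³ + 3*C) + C) + C = ((3*C + 3*C³) + C) + C = (3*C³ + 4*C) + C = 3*C³ + 5*C)
(198 - 36)/(-95 + j(20)) = (198 - 36)/(-95 + 20*(5 + 3*20²)) = 162/(-95 + 20*(5 + 3*400)) = 162/(-95 + 20*(5 + 1200)) = 162/(-95 + 20*1205) = 162/(-95 + 24100) = 162/24005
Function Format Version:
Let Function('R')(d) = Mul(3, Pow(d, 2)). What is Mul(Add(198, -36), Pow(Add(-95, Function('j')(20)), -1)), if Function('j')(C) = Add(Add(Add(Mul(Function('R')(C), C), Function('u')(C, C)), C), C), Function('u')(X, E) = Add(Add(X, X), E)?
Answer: Rational(162, 24005) ≈ 0.0067486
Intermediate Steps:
Function('u')(X, E) = Add(E, Mul(2, X)) (Function('u')(X, E) = Add(Mul(2, X), E) = Add(E, Mul(2, X)))
Function('j')(C) = Add(Mul(3, Pow(C, 3)), Mul(5, C)) (Function('j')(C) = Add(Add(Add(Mul(Mul(3, Pow(C, 2)), C), Add(C, Mul(2, C))), C), C) = Add(Add(Add(Mul(3, Pow(C, 3)), Mul(3, C)), C), C) = Add(Add(Add(Mul(3, C), Mul(3, Pow(C, 3))), C), C) = Add(Add(Mul(3, Pow(C, 3)), Mul(4, C)), C) = Add(Mul(3, Pow(C, 3)), Mul(5, C)))
Mul(Add(198, -36), Pow(Add(-95, Function('j')(20)), -1)) = Mul(Add(198, -36), Pow(Add(-95, Mul(20, Add(5, Mul(3, Pow(20, 2))))), -1)) = Mul(162, Pow(Add(-95, Mul(20, Add(5, Mul(3, 400)))), -1)) = Mul(162, Pow(Add(-95, Mul(20, Add(5, 1200))), -1)) = Mul(162, Pow(Add(-95, Mul(20, 1205)), -1)) = Mul(162, Pow(Add(-95, 24100), -1)) = Mul(162, Pow(24005, -1)) = Mul(162, Rational(1, 24005)) = Rational(162, 24005)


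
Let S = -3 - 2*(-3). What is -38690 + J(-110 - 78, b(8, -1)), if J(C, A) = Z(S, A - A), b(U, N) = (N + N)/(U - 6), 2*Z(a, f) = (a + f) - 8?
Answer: -77385/2 ≈ -38693.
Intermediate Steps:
S = 3 (S = -3 + 6 = 3)
Z(a, f) = -4 + a/2 + f/2 (Z(a, f) = ((a + f) - 8)/2 = (-8 + a + f)/2 = -4 + a/2 + f/2)
b(U, N) = 2*N/(-6 + U) (b(U, N) = (2*N)/(-6 + U) = 2*N/(-6 + U))
J(C, A) = -5/2 (J(C, A) = -4 + (1/2)*3 + (A - A)/2 = -4 + 3/2 + (1/2)*0 = -4 + 3/2 + 0 = -5/2)
-38690 + J(-110 - 78, b(8, -1)) = -38690 - 5/2 = -77385/2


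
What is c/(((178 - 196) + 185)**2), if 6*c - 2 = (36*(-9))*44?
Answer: -7127/83667 ≈ -0.085183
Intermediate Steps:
c = -7127/3 (c = 1/3 + ((36*(-9))*44)/6 = 1/3 + (-324*44)/6 = 1/3 + (1/6)*(-14256) = 1/3 - 2376 = -7127/3 ≈ -2375.7)
c/(((178 - 196) + 185)**2) = -7127/(3*((178 - 196) + 185)**2) = -7127/(3*(-18 + 185)**2) = -7127/(3*(167**2)) = -7127/3/27889 = -7127/3*1/27889 = -7127/83667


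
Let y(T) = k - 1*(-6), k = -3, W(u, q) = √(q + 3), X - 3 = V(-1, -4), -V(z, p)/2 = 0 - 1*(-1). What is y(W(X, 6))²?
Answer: 9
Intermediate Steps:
V(z, p) = -2 (V(z, p) = -2*(0 - 1*(-1)) = -2*(0 + 1) = -2*1 = -2)
X = 1 (X = 3 - 2 = 1)
W(u, q) = √(3 + q)
y(T) = 3 (y(T) = -3 - 1*(-6) = -3 + 6 = 3)
y(W(X, 6))² = 3² = 9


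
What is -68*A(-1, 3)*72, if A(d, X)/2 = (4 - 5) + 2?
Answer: -9792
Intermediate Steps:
A(d, X) = 2 (A(d, X) = 2*((4 - 5) + 2) = 2*(-1 + 2) = 2*1 = 2)
-68*A(-1, 3)*72 = -68*2*72 = -136*72 = -9792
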